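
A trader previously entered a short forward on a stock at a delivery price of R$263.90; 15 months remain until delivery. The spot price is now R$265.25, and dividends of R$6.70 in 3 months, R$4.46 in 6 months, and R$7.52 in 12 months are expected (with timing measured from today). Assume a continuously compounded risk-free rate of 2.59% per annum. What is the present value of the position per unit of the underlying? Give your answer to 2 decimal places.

PV(remaining dividends) I = 6.70·e^(−0.0259·3/12) + 4.46·e^(−0.0259·6/12) + 7.52·e^(−0.0259·12/12) = 18.3871
Current forward F = (S − I)·e^(rT) = (265.25 − 18.3871)·e^(0.0259·15/12) = 246.8629 × 1.032905 = 254.9859
Value (long) = (F − K)·e^(−rT) = (254.9859 − 263.90) × 0.968143 = -8.6301
Short position value = −(long value) = R$8.63

R$8.63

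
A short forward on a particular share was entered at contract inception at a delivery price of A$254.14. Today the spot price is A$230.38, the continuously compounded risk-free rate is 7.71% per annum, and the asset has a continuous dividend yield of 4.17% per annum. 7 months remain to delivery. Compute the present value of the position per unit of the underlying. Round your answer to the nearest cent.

Current fair forward for the remaining 7 months: F = S·e^((r − q)·T), (r − q) = 0.0771 − 0.0417 = 0.0354
F = 230.38 · e^(0.0354 × 7/12) = 230.38 × 1.020865 = 235.1869
Value of long forward = (F − K)·e^(−rT) = (235.1869 − 254.14) · e^(−0.0771·7/12)
= -18.9531 × 0.956021 = -18.12
Short position value = −(long value) = A$18.12

A$18.12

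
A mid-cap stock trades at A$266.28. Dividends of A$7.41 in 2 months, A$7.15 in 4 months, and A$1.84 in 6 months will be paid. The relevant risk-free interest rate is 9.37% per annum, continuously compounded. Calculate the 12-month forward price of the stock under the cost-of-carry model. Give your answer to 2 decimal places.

A$274.89

PV(dividends) I = 7.41·e^(−0.0937·2/12) + 7.15·e^(−0.0937·4/12) + 1.84·e^(−0.0937·6/12)
I = 7.2952 + 6.9301 + 1.7558 = 15.9811
F = (S − I)·e^(rT) = (266.28 − 15.9811) · e^(0.0937·12/12)
= 250.2989 · e^0.093700 = 250.2989 × 1.098230 = A$274.89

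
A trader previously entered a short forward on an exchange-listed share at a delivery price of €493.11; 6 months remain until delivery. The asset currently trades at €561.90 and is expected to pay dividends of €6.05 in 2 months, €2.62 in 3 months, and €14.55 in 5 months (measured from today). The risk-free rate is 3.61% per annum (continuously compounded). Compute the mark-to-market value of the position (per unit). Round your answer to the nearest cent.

-€54.67

PV(remaining dividends) I = 6.05·e^(−0.0361·2/12) + 2.62·e^(−0.0361·3/12) + 14.55·e^(−0.0361·5/12) = 22.9430
Current forward F = (S − I)·e^(rT) = (561.90 − 22.9430)·e^(0.0361·6/12) = 538.9570 × 1.018214 = 548.7736
Value (long) = (F − K)·e^(−rT) = (548.7736 − 493.11) × 0.982112 = 54.6679
Short position value = −(long value) = -€54.67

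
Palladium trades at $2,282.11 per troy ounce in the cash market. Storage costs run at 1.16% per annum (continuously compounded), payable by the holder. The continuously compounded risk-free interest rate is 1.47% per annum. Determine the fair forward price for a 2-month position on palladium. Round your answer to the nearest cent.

$2,292.14 per troy ounce

Net carry = r + u − y = 0.0147 + 0.0116 − 0.0000 = 0.0263
F = S·e^((r+u−y)T) = 2282.11 · e^(0.0263 × 2/12) = 2282.11 · e^0.00438333
= 2282.11 × 1.00439295 = $2,292.14 per troy ounce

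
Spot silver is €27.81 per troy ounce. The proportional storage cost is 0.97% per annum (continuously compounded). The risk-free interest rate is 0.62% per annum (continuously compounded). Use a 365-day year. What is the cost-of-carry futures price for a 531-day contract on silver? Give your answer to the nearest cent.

Net carry = r + u − y = 0.0062 + 0.0097 − 0.0000 = 0.0159
F = S·e^((r+u−y)T) = 27.81 · e^(0.0159 × 531/365) = 27.81 · e^0.023131
= 27.81 × 1.023401 = €28.46 per troy ounce

€28.46 per troy ounce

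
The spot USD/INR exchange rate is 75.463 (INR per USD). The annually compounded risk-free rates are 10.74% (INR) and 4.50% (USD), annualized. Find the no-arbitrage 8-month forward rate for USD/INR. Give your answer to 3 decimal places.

By covered interest parity, F = S · (1+r_INR)^T / (1+r_USD)^T
= 75.463 × 1.070376 / 1.029779 = 75.463 × 1.039423
F = 78.438 INR per USD

78.438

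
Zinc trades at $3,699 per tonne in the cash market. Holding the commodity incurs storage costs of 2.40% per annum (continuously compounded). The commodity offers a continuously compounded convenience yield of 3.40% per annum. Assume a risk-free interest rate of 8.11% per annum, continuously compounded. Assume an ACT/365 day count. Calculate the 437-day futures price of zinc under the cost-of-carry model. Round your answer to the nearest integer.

Net carry = r + u − y = 0.0811 + 0.0240 − 0.0340 = 0.0711
F = S·e^((r+u−y)T) = 3699 · e^(0.0711 × 437/365) = 3699 · e^0.085125
= 3699 × 1.088853 = $4,028 per tonne

$4,028 per tonne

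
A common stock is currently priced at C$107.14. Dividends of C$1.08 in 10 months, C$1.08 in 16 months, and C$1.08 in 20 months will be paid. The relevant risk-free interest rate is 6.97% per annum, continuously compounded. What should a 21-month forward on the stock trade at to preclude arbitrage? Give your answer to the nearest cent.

C$117.69

PV(dividends) I = 1.08·e^(−0.0697·10/12) + 1.08·e^(−0.0697·16/12) + 1.08·e^(−0.0697·20/12)
I = 1.0191 + 0.9842 + 0.9616 = 2.9649
F = (S − I)·e^(rT) = (107.14 − 2.9649) · e^(0.0697·21/12)
= 104.1751 · e^0.121975 = 104.1751 × 1.129726 = C$117.69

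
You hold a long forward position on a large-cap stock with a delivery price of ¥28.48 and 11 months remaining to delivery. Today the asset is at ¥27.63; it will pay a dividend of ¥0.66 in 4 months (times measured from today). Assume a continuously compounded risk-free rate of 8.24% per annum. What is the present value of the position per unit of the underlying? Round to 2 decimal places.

¥0.58

PV(remaining dividends) I = 0.66·e^(−0.0824·4/12) = 0.6421
Current forward F = (S − I)·e^(rT) = (27.63 − 0.6421)·e^(0.0824·11/12) = 26.9879 × 1.078459 = 29.1053
Value (long) = (F − K)·e^(−rT) = (29.1053 − 28.48) × 0.927249 = 0.5798
Value = ¥0.58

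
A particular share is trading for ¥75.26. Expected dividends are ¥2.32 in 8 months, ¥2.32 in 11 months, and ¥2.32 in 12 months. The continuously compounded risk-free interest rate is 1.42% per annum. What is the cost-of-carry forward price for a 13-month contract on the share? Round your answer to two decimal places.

¥69.44

PV(dividends) I = 2.32·e^(−0.0142·8/12) + 2.32·e^(−0.0142·11/12) + 2.32·e^(−0.0142·12/12)
I = 2.2981 + 2.2900 + 2.2873 = 6.8754
F = (S − I)·e^(rT) = (75.26 − 6.8754) · e^(0.0142·13/12)
= 68.3846 · e^0.015383 = 68.3846 × 1.015502 = ¥69.44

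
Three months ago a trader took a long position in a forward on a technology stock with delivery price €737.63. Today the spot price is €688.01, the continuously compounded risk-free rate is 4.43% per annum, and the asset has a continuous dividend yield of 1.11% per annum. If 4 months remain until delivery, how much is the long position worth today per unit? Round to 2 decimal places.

Current fair forward for the remaining 4 months: F = S·e^((r − q)·T), (r − q) = 0.0443 − 0.0111 = 0.0332
F = 688.01 · e^(0.0332 × 4/12) = 688.01 × 1.011128 = 695.6662
Value of long forward = (F − K)·e^(−rT) = (695.6662 − 737.63) · e^(−0.0443·4/12)
= -41.9638 × 0.985342 = -41.35

-€41.35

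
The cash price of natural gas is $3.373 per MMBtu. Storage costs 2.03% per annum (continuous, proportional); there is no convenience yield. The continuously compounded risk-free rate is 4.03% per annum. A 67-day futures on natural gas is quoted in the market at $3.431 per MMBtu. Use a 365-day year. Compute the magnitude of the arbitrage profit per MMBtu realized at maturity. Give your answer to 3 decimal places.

Fair futures: F* = S·e^(carry·T), with carry = (r + u) = 0.0403 + 0.0203 = 0.0606
F* = 3.373 · e^(0.0606 × 67/365) = 3.373 · e^0.011124 = 3.373 × 1.011186 = $3.4107
Market $3.431 > fair $3.4107: forward overpriced → cash-and-carry (buy spot, short the forward).
At maturity, profit = |F_mkt − F*| = |3.431 − 3.4107| = $0.020 per MMBtu

$0.020 per MMBtu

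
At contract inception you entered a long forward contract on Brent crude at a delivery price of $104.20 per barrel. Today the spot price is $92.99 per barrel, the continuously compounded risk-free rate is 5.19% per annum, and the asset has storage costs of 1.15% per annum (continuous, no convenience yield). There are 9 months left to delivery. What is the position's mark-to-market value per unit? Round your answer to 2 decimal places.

-$6.43 per barrel

Current fair forward for the remaining 9 months: F = S·e^((r + u)·T), (r + u) = 0.0519 + 0.0115 = 0.0634
F = 92.99 · e^(0.0634 × 9/12) = 92.99 × 1.048699 = 97.5185
Value of long forward = (F − K)·e^(−rT) = (97.5185 − 104.20) · e^(−0.0519·9/12)
= -6.6815 × 0.961823 = -6.43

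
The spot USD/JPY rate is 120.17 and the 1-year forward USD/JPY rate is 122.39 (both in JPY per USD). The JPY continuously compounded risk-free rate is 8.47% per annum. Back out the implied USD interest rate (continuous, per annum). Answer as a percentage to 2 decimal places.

6.64%

F = S·e^((r_JPY − r_USD)T) ⇒ r_USD = r_JPY − ln(F/S)/T
ln(122.39/120.17) = 0.018305; /(1) = 0.018305
r_USD = 0.0847 − 0.018305 = 0.066395
r_USD = 6.64%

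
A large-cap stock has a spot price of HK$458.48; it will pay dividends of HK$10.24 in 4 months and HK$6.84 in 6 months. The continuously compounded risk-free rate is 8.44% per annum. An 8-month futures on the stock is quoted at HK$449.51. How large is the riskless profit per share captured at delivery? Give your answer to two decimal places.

HK$18.04 per share

PV(dividends) I = 10.24·e^(−0.0844·4/12) + 6.84·e^(−0.0844·6/12) = 16.5133
Fair futures F* = (S − I)·e^(rT) = (458.48 − 16.5133)·e^0.056267 = 441.9667 × 1.057880 = 467.5477
Market HK$449.51 < fair 467.5477: forward underpriced → reverse cash-and-carry (short the stock, invest proceeds at r, pay the dividends, go long the forward).
Profit at T = |F_mkt − F*| = |449.51 − 467.5477| = HK$18.04 per share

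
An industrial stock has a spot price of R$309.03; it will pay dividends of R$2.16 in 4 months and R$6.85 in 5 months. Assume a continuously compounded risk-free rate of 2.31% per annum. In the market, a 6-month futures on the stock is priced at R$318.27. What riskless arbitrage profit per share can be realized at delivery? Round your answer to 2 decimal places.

R$14.68 per share

PV(dividends) I = 2.16·e^(−0.0231·4/12) + 6.85·e^(−0.0231·5/12) = 8.9278
Fair futures F* = (S − I)·e^(rT) = (309.03 − 8.9278)·e^0.011550 = 300.1022 × 1.011617 = 303.5885
Market R$318.27 > fair 303.5885: forward overpriced → cash-and-carry (borrow at r, buy the stock and collect the dividends, short the forward).
Profit at T = |F_mkt − F*| = |318.27 − 303.5885| = R$14.68 per share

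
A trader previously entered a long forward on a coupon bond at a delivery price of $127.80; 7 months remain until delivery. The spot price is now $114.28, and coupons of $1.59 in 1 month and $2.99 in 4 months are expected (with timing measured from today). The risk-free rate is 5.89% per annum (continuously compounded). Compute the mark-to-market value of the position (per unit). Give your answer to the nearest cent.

PV(remaining coupons) I = 1.59·e^(−0.0589·1/12) + 2.99·e^(−0.0589·4/12) = 4.5141
Current forward F = (S − I)·e^(rT) = (114.28 − 4.5141)·e^(0.0589·7/12) = 109.7659 × 1.034955 = 113.6028
Value (long) = (F − K)·e^(−rT) = (113.6028 − 127.80) × 0.966225 = -13.7177
Value = -$13.72

-$13.72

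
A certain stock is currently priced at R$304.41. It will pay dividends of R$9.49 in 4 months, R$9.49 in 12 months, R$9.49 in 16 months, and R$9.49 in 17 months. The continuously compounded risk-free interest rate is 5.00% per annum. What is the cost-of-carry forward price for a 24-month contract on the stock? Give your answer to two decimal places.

R$296.55

PV(dividends) I = 9.49·e^(−0.0500·4/12) + 9.49·e^(−0.0500·12/12) + 9.49·e^(−0.0500·16/12) + 9.49·e^(−0.0500·17/12)
I = 9.3331 + 9.0272 + 8.8780 + 8.8410 = 36.0793
F = (S − I)·e^(rT) = (304.41 − 36.0793) · e^(0.0500·24/12)
= 268.3307 · e^0.100000 = 268.3307 × 1.105171 = R$296.55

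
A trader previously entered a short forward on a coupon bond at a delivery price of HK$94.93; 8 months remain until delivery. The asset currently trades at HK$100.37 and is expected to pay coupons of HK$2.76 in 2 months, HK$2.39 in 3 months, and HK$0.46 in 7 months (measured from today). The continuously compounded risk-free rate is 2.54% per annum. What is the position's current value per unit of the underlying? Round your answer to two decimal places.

PV(remaining coupons) I = 2.76·e^(−0.0254·2/12) + 2.39·e^(−0.0254·3/12) + 0.46·e^(−0.0254·7/12) = 5.5764
Current forward F = (S − I)·e^(rT) = (100.37 − 5.5764)·e^(0.0254·8/12) = 94.7936 × 1.017078 = 96.4125
Value (long) = (F − K)·e^(−rT) = (96.4125 − 94.93) × 0.983209 = 1.4576
Short position value = −(long value) = -HK$1.46

-HK$1.46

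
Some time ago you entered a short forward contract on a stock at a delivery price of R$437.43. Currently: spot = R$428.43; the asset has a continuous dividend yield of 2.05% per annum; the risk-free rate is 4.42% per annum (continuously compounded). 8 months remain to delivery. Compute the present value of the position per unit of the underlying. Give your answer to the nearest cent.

R$2.11

Current fair forward for the remaining 8 months: F = S·e^((r − q)·T), (r − q) = 0.0442 − 0.0205 = 0.0237
F = 428.43 · e^(0.0237 × 8/12) = 428.43 × 1.015925 = 435.2527
Value of long forward = (F − K)·e^(−rT) = (435.2527 − 437.43) · e^(−0.0442·8/12)
= -2.1773 × 0.970963 = -2.11
Short position value = −(long value) = R$2.11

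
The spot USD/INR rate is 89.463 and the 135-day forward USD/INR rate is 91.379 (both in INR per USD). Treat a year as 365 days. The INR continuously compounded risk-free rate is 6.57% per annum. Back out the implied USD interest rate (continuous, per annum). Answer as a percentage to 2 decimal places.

F = S·e^((r_INR − r_USD)T) ⇒ r_USD = r_INR − ln(F/S)/T
ln(91.379/89.463) = 0.021191; /(135/365) = 0.057294
r_USD = 0.0657 − 0.057294 = 0.008406
r_USD = 0.84%

0.84%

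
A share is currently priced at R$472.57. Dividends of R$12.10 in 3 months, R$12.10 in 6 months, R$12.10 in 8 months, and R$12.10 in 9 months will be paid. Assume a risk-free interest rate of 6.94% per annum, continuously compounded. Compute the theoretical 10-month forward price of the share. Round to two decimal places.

PV(dividends) I = 12.10·e^(−0.0694·3/12) + 12.10·e^(−0.0694·6/12) + 12.10·e^(−0.0694·8/12) + 12.10·e^(−0.0694·9/12)
I = 11.8919 + 11.6873 + 11.5529 + 11.4863 = 46.6184
F = (S − I)·e^(rT) = (472.57 − 46.6184) · e^(0.0694·10/12)
= 425.9516 · e^0.057833 = 425.9516 × 1.059538 = R$451.31

R$451.31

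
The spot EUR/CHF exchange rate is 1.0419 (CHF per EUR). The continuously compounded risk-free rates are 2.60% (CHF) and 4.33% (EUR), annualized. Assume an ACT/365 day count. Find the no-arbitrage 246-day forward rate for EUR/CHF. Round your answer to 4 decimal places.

F = S·e^((r_CHF − r_EUR)T) = 1.0419 · e^((0.0260 − 0.0433) × 246/365)
= 1.0419 · e^-0.011660 = 1.0419 × 0.988408
F = 1.0298 CHF per EUR

1.0298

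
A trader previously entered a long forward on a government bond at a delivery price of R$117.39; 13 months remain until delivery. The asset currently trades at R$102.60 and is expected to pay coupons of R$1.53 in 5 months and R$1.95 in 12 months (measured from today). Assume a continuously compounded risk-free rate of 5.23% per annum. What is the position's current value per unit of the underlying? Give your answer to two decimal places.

-R$11.67

PV(remaining coupons) I = 1.53·e^(−0.0523·5/12) + 1.95·e^(−0.0523·12/12) = 3.3477
Current forward F = (S − I)·e^(rT) = (102.60 − 3.3477)·e^(0.0523·13/12) = 99.2523 × 1.058294 = 105.0381
Value (long) = (F − K)·e^(−rT) = (105.0381 − 117.39) × 0.944917 = -11.6715
Value = -R$11.67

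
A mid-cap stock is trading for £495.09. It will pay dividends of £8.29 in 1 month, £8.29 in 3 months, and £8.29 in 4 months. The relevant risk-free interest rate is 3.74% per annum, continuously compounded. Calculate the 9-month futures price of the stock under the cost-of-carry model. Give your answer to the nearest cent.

PV(dividends) I = 8.29·e^(−0.0374·1/12) + 8.29·e^(−0.0374·3/12) + 8.29·e^(−0.0374·4/12)
I = 8.2642 + 8.2128 + 8.1873 = 24.6643
F = (S − I)·e^(rT) = (495.09 − 24.6643) · e^(0.0374·9/12)
= 470.4257 · e^0.028050 = 470.4257 × 1.028447 = £483.81

£483.81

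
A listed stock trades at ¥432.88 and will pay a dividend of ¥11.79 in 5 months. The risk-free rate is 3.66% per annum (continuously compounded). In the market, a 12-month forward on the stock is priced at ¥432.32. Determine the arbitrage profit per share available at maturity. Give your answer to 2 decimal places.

PV(dividends) I = 11.79·e^(−0.0366·5/12) = 11.6116
Fair forward F* = (S − I)·e^(rT) = (432.88 − 11.6116)·e^0.036600 = 421.2684 × 1.037278 = 436.9724
Market ¥432.32 < fair 436.9724: forward underpriced → reverse cash-and-carry (short the stock, invest proceeds at r, pay the dividends, go long the forward).
Profit at T = |F_mkt − F*| = |432.32 − 436.9724| = ¥4.65 per share

¥4.65 per share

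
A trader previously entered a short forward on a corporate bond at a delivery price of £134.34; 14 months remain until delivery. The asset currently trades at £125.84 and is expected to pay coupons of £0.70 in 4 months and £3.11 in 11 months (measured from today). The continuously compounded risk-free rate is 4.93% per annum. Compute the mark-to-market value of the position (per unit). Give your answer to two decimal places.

£4.65

PV(remaining coupons) I = 0.70·e^(−0.0493·4/12) + 3.11·e^(−0.0493·11/12) = 3.6612
Current forward F = (S − I)·e^(rT) = (125.84 − 3.6612)·e^(0.0493·14/12) = 122.1788 × 1.059203 = 129.4122
Value (long) = (F − K)·e^(−rT) = (129.4122 − 134.34) × 0.944106 = -4.6524
Short position value = −(long value) = £4.65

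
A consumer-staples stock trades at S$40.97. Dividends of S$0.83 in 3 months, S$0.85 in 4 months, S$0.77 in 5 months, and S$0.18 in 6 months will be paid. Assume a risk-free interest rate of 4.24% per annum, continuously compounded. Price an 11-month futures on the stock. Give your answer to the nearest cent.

PV(dividends) I = 0.83·e^(−0.0424·3/12) + 0.85·e^(−0.0424·4/12) + 0.77·e^(−0.0424·5/12) + 0.18·e^(−0.0424·6/12)
I = 0.8212 + 0.8381 + 0.7565 + 0.1762 = 2.5920
F = (S − I)·e^(rT) = (40.97 − 2.5920) · e^(0.0424·11/12)
= 38.3780 · e^0.038867 = 38.3780 × 1.039632 = S$39.90

S$39.90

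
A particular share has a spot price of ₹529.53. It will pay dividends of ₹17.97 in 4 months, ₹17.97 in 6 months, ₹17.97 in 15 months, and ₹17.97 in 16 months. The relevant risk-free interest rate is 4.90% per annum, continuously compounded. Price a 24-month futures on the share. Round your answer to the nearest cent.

₹508.00

PV(dividends) I = 17.97·e^(−0.0490·4/12) + 17.97·e^(−0.0490·6/12) + 17.97·e^(−0.0490·15/12) + 17.97·e^(−0.0490·16/12)
I = 17.6789 + 17.5351 + 16.9024 + 16.8335 = 68.9499
F = (S − I)·e^(rT) = (529.53 − 68.9499) · e^(0.0490·24/12)
= 460.5801 · e^0.098000 = 460.5801 × 1.102963 = ₹508.00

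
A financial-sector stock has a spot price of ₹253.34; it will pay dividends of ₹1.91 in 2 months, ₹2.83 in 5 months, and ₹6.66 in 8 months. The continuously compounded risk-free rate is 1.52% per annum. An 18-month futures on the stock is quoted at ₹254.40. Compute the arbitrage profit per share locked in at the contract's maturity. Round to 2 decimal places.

₹6.79 per share

PV(dividends) I = 1.91·e^(−0.0152·2/12) + 2.83·e^(−0.0152·5/12) + 6.66·e^(−0.0152·8/12) = 11.3102
Fair futures F* = (S − I)·e^(rT) = (253.34 − 11.3102)·e^0.022800 = 242.0298 × 1.023062 = 247.6115
Market ₹254.40 > fair 247.6115: forward overpriced → cash-and-carry (borrow at r, buy the stock and collect the dividends, short the forward).
Profit at T = |F_mkt − F*| = |254.40 − 247.6115| = ₹6.79 per share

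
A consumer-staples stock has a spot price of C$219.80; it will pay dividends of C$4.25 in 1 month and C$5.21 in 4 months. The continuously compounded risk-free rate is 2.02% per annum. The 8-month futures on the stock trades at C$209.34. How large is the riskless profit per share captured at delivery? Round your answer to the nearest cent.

PV(dividends) I = 4.25·e^(−0.0202·1/12) + 5.21·e^(−0.0202·4/12) = 9.4179
Fair futures F* = (S − I)·e^(rT) = (219.80 − 9.4179)·e^0.013467 = 210.3821 × 1.013558 = 213.2345
Market C$209.34 < fair 213.2345: forward underpriced → reverse cash-and-carry (short the stock, invest proceeds at r, pay the dividends, go long the forward).
Profit at T = |F_mkt − F*| = |209.34 − 213.2345| = C$3.89 per share

C$3.89 per share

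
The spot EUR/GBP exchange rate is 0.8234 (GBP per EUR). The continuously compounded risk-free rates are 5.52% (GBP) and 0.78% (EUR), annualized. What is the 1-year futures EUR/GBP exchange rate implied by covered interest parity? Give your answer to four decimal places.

F = S·e^((r_GBP − r_EUR)T) = 0.8234 · e^((0.0552 − 0.0078) × 1)
= 0.8234 · e^0.047400 = 0.8234 × 1.048541
F = 0.8634 GBP per EUR

0.8634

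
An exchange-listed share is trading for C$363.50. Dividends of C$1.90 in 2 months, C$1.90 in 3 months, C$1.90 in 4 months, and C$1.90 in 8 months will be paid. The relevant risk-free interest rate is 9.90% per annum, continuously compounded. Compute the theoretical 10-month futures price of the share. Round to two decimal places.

PV(dividends) I = 1.90·e^(−0.0990·2/12) + 1.90·e^(−0.0990·3/12) + 1.90·e^(−0.0990·4/12) + 1.90·e^(−0.0990·8/12)
I = 1.8689 + 1.8536 + 1.8383 + 1.7786 = 7.3394
F = (S − I)·e^(rT) = (363.50 − 7.3394) · e^(0.0990·10/12)
= 356.1606 · e^0.082500 = 356.1606 × 1.085999 = C$386.79

C$386.79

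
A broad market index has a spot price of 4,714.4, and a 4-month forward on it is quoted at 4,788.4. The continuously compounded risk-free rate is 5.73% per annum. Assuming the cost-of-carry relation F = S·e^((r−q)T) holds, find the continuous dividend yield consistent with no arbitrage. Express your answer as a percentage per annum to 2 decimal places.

1.06%

From F = S·e^((r−q)T): (r − q) = ln(F/S)/T
ln(4788.4/4714.4) = ln(1.015697) = 0.015575
(r − q) = 0.015575 / (4/12) = 0.046725
q = r − ln(F/S)/T = 0.0573 − 0.046725 = 0.010575
q = 1.06%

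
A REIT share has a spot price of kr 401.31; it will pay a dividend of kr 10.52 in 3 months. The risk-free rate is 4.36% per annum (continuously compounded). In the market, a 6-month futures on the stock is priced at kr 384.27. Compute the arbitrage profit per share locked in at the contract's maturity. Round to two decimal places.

kr 15.25 per share

PV(dividends) I = 10.52·e^(−0.0436·3/12) = 10.4060
Fair futures F* = (S − I)·e^(rT) = (401.31 − 10.4060)·e^0.021800 = 390.9040 × 1.022039 = 399.5191
Market kr 384.27 < fair 399.5191: forward underpriced → reverse cash-and-carry (short the stock, invest proceeds at r, pay the dividends, go long the forward).
Profit at T = |F_mkt − F*| = |384.27 − 399.5191| = kr 15.25 per share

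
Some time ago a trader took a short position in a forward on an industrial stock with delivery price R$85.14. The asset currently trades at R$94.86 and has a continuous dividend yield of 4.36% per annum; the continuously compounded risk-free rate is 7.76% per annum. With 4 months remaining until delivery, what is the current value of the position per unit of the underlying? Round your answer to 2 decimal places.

Current fair forward for the remaining 4 months: F = S·e^((r − q)·T), (r − q) = 0.0776 − 0.0436 = 0.0340
F = 94.86 · e^(0.0340 × 4/12) = 94.86 × 1.011398 = 95.9412
Value of long forward = (F − K)·e^(−rT) = (95.9412 − 85.14) · e^(−0.0776·4/12)
= 10.8012 × 0.974465 = 10.53
Short position value = −(long value) = -R$10.53

-R$10.53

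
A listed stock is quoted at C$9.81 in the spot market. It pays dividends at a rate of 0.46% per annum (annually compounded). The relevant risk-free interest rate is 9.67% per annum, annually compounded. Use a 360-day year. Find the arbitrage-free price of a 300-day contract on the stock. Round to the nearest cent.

F = S · (1+r)^T / (1+q)^T
= 9.81 × 1.079957 / 1.003832 = 9.81 × 1.075834
F = C$10.55

C$10.55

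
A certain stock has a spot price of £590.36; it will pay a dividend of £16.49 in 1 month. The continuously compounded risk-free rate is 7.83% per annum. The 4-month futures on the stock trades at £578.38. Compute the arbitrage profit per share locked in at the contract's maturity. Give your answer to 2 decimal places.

£10.78 per share

PV(dividends) I = 16.49·e^(−0.0783·1/12) = 16.3828
Fair futures F* = (S − I)·e^(rT) = (590.36 − 16.3828)·e^0.026100 = 573.9772 × 1.026444 = 589.1555
Market £578.38 < fair 589.1555: forward underpriced → reverse cash-and-carry (short the stock, invest proceeds at r, pay the dividends, go long the forward).
Profit at T = |F_mkt − F*| = |578.38 − 589.1555| = £10.78 per share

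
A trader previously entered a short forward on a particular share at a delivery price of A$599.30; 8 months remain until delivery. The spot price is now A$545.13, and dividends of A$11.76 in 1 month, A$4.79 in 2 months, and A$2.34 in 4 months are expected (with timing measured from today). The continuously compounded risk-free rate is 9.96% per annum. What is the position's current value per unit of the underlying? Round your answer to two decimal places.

PV(remaining dividends) I = 11.76·e^(−0.0996·1/12) + 4.79·e^(−0.0996·2/12) + 2.34·e^(−0.0996·4/12) = 18.6375
Current forward F = (S − I)·e^(rT) = (545.13 − 18.6375)·e^(0.0996·8/12) = 526.4925 × 1.068654 = 562.6383
Value (long) = (F − K)·e^(−rT) = (562.6383 − 599.30) × 0.935756 = -34.3064
Short position value = −(long value) = A$34.31

A$34.31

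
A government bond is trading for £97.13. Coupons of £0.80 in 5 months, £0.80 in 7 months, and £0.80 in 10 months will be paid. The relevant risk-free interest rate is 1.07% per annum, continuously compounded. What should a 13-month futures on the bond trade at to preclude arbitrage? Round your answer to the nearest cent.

PV(coupons) I = 0.80·e^(−0.0107·5/12) + 0.80·e^(−0.0107·7/12) + 0.80·e^(−0.0107·10/12)
I = 0.7964 + 0.7950 + 0.7929 = 2.3843
F = (S − I)·e^(rT) = (97.13 − 2.3843) · e^(0.0107·13/12)
= 94.7457 · e^0.011592 = 94.7457 × 1.011659 = £95.85

£95.85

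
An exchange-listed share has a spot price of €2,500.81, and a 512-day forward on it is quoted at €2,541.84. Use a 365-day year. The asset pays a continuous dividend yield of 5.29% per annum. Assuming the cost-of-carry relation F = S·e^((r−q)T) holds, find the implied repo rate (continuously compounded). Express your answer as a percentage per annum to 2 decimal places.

From F = S·e^((r−q)T): (r − q) = ln(F/S)/T
ln(2541.84/2500.81) = ln(1.016407) = 0.016274
(r − q) = 0.016274 / (512/365) = 0.011602
r = ln(F/S)/T + q = 0.011602 + 0.0529 = 0.064502
r = 6.45%

6.45%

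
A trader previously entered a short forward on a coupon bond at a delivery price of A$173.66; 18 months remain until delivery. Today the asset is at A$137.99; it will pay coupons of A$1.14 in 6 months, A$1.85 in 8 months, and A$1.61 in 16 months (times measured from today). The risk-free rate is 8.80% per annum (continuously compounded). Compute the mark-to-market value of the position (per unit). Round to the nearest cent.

PV(remaining coupons) I = 1.14·e^(−0.0880·6/12) + 1.85·e^(−0.0880·8/12) + 1.61·e^(−0.0880·16/12) = 4.2673
Current forward F = (S − I)·e^(rT) = (137.99 − 4.2673)·e^(0.0880·18/12) = 133.7227 × 1.141108 = 152.5920
Value (long) = (F − K)·e^(−rT) = (152.5920 − 173.66) × 0.876341 = -18.4628
Short position value = −(long value) = A$18.46

A$18.46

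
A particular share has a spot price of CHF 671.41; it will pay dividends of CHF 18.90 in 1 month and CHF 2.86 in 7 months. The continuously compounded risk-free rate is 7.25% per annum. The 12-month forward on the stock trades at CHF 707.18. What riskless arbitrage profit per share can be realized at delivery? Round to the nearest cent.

PV(dividends) I = 18.90·e^(−0.0725·1/12) + 2.86·e^(−0.0725·7/12) = 21.5277
Fair forward F* = (S − I)·e^(rT) = (671.41 − 21.5277)·e^0.072500 = 649.8823 × 1.075193 = 698.7489
Market CHF 707.18 > fair 698.7489: forward overpriced → cash-and-carry (borrow at r, buy the stock and collect the dividends, short the forward).
Profit at T = |F_mkt − F*| = |707.18 − 698.7489| = CHF 8.43 per share

CHF 8.43 per share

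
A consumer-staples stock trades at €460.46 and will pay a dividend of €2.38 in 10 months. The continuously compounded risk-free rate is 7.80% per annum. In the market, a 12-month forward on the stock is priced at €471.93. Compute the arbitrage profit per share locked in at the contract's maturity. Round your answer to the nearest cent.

€23.47 per share

PV(dividends) I = 2.38·e^(−0.0780·10/12) = 2.2302
Fair forward F* = (S − I)·e^(rT) = (460.46 − 2.2302)·e^0.078000 = 458.2298 × 1.081123 = 495.4028
Market €471.93 < fair 495.4028: forward underpriced → reverse cash-and-carry (short the stock, invest proceeds at r, pay the dividends, go long the forward).
Profit at T = |F_mkt − F*| = |471.93 − 495.4028| = €23.47 per share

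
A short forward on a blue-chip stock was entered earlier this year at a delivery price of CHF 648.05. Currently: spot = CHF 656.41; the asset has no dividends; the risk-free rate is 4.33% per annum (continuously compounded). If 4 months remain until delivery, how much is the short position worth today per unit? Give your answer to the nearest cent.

-CHF 17.65

Current fair forward for the remaining 4 months: F = S·e^(r·T), r = 0.0433
F = 656.41 · e^(0.0433 × 4/12) = 656.41 × 1.014538 = 665.9529
Value of long forward = (F − K)·e^(−rT) = (665.9529 − 648.05) · e^(−0.0433·4/12)
= 17.9029 × 0.985670 = 17.65
Short position value = −(long value) = -CHF 17.65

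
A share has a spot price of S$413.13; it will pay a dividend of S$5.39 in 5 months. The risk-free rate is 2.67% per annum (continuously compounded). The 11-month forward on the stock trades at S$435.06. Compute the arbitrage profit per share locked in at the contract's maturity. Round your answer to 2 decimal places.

PV(dividends) I = 5.39·e^(−0.0267·5/12) = 5.3304
Fair forward F* = (S − I)·e^(rT) = (413.13 − 5.3304)·e^0.024475 = 407.7996 × 1.024777 = 417.9037
Market S$435.06 > fair 417.9037: forward overpriced → cash-and-carry (borrow at r, buy the stock and collect the dividends, short the forward).
Profit at T = |F_mkt − F*| = |435.06 − 417.9037| = S$17.16 per share

S$17.16 per share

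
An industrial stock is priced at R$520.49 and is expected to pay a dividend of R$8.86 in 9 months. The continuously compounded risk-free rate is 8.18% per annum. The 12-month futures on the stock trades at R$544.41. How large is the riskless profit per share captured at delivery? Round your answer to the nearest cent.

PV(dividends) I = 8.86·e^(−0.0818·9/12) = 8.3328
Fair futures F* = (S − I)·e^(rT) = (520.49 − 8.3328)·e^0.081800 = 512.1572 × 1.085239 = 555.8130
Market R$544.41 < fair 555.8130: forward underpriced → reverse cash-and-carry (short the stock, invest proceeds at r, pay the dividends, go long the forward).
Profit at T = |F_mkt − F*| = |544.41 − 555.8130| = R$11.40 per share

R$11.40 per share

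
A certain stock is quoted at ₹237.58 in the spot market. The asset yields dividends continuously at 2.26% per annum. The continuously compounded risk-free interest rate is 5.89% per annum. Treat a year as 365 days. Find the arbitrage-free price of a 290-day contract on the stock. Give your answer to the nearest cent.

₹244.53

F = S·e^((r − q)T) = 237.58 · e^((0.0589 − 0.0226) × 290/365)
= 237.58 · e^0.028841 = 237.58 × 1.029261
F = ₹244.53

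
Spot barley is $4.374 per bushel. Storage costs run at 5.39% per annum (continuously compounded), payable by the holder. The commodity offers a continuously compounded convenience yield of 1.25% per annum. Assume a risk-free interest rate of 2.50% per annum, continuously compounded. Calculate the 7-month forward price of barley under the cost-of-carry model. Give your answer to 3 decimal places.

$4.547 per bushel

Net carry = r + u − y = 0.0250 + 0.0539 − 0.0125 = 0.0664
F = S·e^((r+u−y)T) = 4.374 · e^(0.0664 × 7/12) = 4.374 · e^0.038733
= 4.374 × 1.039493 = $4.547 per bushel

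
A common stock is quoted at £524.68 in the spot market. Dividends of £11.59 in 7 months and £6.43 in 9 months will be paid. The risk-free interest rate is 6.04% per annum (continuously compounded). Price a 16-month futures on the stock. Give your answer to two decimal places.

PV(dividends) I = 11.59·e^(−0.0604·7/12) + 6.43·e^(−0.0604·9/12)
I = 11.1888 + 6.1452 = 17.3340
F = (S − I)·e^(rT) = (524.68 − 17.3340) · e^(0.0604·16/12)
= 507.3460 · e^0.080533 = 507.3460 × 1.083865 = £549.89

£549.89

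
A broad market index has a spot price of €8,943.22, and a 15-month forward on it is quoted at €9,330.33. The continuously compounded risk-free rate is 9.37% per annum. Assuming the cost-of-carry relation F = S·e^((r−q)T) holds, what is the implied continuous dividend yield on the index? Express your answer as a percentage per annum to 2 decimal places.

From F = S·e^((r−q)T): (r − q) = ln(F/S)/T
ln(9330.33/8943.22) = ln(1.043285) = 0.042374
(r − q) = 0.042374 / (15/12) = 0.033899
q = r − ln(F/S)/T = 0.0937 − 0.033899 = 0.059801
q = 5.98%

5.98%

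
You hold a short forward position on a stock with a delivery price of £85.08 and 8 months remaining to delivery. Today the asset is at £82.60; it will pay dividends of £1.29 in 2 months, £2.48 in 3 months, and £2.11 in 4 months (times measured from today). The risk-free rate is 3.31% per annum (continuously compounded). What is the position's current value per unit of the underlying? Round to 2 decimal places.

PV(remaining dividends) I = 1.29·e^(−0.0331·2/12) + 2.48·e^(−0.0331·3/12) + 2.11·e^(−0.0331·4/12) = 5.8293
Current forward F = (S − I)·e^(rT) = (82.60 − 5.8293)·e^(0.0331·8/12) = 76.7707 × 1.022312 = 78.4836
Value (long) = (F − K)·e^(−rT) = (78.4836 − 85.08) × 0.978175 = -6.4524
Short position value = −(long value) = £6.45

£6.45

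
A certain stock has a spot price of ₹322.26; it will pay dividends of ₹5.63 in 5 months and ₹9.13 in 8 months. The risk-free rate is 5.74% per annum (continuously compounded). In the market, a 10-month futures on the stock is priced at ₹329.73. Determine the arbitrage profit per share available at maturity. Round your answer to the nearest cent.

PV(dividends) I = 5.63·e^(−0.0574·5/12) + 9.13·e^(−0.0574·8/12) = 14.2842
Fair futures F* = (S − I)·e^(rT) = (322.26 − 14.2842)·e^0.047833 = 307.9758 × 1.048995 = 323.0651
Market ₹329.73 > fair 323.0651: forward overpriced → cash-and-carry (borrow at r, buy the stock and collect the dividends, short the forward).
Profit at T = |F_mkt − F*| = |329.73 − 323.0651| = ₹6.66 per share

₹6.66 per share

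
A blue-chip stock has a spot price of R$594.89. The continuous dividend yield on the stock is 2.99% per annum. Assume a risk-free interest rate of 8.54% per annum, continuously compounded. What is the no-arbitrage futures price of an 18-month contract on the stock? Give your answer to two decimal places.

R$646.53

F = S·e^((r − q)T) = 594.89 · e^((0.0854 − 0.0299) × 18/12)
= 594.89 · e^0.083250 = 594.89 × 1.086813
F = R$646.53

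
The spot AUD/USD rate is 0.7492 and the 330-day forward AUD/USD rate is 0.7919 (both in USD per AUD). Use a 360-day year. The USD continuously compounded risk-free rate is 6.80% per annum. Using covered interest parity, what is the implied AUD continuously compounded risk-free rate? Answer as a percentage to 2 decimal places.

F = S·e^((r_USD − r_AUD)T) ⇒ r_AUD = r_USD − ln(F/S)/T
ln(0.7919/0.7492) = 0.055429; /(330/360) = 0.060468
r_AUD = 0.0680 − 0.060468 = 0.007532
r_AUD = 0.75%

0.75%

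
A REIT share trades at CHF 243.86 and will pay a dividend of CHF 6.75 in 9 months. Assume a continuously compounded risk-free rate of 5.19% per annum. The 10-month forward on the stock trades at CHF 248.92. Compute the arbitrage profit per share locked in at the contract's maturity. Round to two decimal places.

PV(dividends) I = 6.75·e^(−0.0519·9/12) = 6.4923
Fair forward F* = (S − I)·e^(rT) = (243.86 − 6.4923)·e^0.043250 = 237.3677 × 1.044199 = 247.8591
Market CHF 248.92 > fair 247.8591: forward overpriced → cash-and-carry (borrow at r, buy the stock and collect the dividends, short the forward).
Profit at T = |F_mkt − F*| = |248.92 − 247.8591| = CHF 1.06 per share

CHF 1.06 per share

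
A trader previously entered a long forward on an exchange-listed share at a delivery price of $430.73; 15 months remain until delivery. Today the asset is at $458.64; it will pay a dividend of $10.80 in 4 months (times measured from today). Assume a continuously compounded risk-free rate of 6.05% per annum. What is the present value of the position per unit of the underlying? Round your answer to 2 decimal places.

PV(remaining dividends) I = 10.80·e^(−0.0605·4/12) = 10.5844
Current forward F = (S − I)·e^(rT) = (458.64 − 10.5844)·e^(0.0605·15/12) = 448.0556 × 1.078558 = 483.2540
Value (long) = (F − K)·e^(−rT) = (483.2540 − 430.73) × 0.927164 = 48.6984
Value = $48.70

$48.70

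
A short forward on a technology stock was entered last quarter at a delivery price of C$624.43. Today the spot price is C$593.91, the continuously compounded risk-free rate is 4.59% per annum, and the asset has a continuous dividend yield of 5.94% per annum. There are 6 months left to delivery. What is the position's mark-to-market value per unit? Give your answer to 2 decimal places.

C$33.73

Current fair forward for the remaining 6 months: F = S·e^((r − q)·T), (r − q) = 0.0459 − 0.0594 = -0.0135
F = 593.91 · e^(-0.0135 × 6/12) = 593.91 × 0.993273 = 589.9148
Value of long forward = (F − K)·e^(−rT) = (589.9148 − 624.43) · e^(−0.0459·6/12)
= -34.5152 × 0.977311 = -33.73
Short position value = −(long value) = C$33.73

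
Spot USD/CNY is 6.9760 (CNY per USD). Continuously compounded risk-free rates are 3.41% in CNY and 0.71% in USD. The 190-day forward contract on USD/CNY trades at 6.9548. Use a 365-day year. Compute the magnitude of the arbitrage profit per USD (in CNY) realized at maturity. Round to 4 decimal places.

Fair forward: F* = S·e^(carry·T), with carry = (r_CNY − r_USD) = 0.0341 − 0.0071 = 0.0270
F* = 6.9760 · e^(0.0270 × 190/365) = 6.9760 · e^0.014055 = 6.9760 × 1.014154 = 7.0747
Market 6.9548 < fair 7.0747: forward underpriced → reverse cash-and-carry (short spot, go long the forward).
At maturity, profit = |F_mkt − F*| = |6.9548 − 7.0747| = 0.1199 per USD (in CNY)

0.1199 per USD (in CNY)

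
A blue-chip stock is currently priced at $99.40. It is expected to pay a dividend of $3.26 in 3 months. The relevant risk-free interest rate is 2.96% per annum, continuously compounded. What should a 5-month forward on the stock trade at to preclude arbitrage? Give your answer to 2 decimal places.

$97.36

PV(dividends) I = 3.26·e^(−0.0296·3/12)
I = 3.2360
F = (S − I)·e^(rT) = (99.40 − 3.2360) · e^(0.0296·5/12)
= 96.1640 · e^0.012333 = 96.1640 × 1.012409 = $97.36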